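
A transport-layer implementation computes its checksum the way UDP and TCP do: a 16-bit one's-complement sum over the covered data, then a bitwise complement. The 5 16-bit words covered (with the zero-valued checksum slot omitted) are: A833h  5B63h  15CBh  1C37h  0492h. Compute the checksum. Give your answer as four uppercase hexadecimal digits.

One's-complement addition (fold any carry out of bit 15 back into bit 0):
  0xA833 + 0x5B63 = 0x10396 → wrap carry → 0x0397
  0x0397 + 0x15CB = 0x01962
  0x1962 + 0x1C37 = 0x03599
  0x3599 + 0x0492 = 0x03A2B
One's-complement sum = 0x3A2B.
Checksum = ~0x3A2B & 0xFFFF = 0xC5D4.

C5D4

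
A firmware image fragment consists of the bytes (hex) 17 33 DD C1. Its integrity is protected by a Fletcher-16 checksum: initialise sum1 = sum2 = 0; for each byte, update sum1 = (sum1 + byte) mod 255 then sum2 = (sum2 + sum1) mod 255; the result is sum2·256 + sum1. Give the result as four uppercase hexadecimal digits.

Running sums (mod 255):
  after byte 0 (17): sum1=23, sum2=23
  after byte 1 (33): sum1=74, sum2=97
  after byte 2 (DD): sum1=40, sum2=137
  after byte 3 (C1): sum1=233, sum2=115
Checksum = sum2·256 + sum1 = 115·256 + 233 = 29673 = 0x73E9.

73E9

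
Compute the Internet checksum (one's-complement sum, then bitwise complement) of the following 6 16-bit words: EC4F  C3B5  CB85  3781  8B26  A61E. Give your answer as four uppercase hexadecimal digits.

1BAE

One's-complement addition (fold any carry out of bit 15 back into bit 0):
  0xEC4F + 0xC3B5 = 0x1B004 → wrap carry → 0xB005
  0xB005 + 0xCB85 = 0x17B8A → wrap carry → 0x7B8B
  0x7B8B + 0x3781 = 0x0B30C
  0xB30C + 0x8B26 = 0x13E32 → wrap carry → 0x3E33
  0x3E33 + 0xA61E = 0x0E451
One's-complement sum = 0xE451.
Checksum = ~0xE451 & 0xFFFF = 0x1BAE.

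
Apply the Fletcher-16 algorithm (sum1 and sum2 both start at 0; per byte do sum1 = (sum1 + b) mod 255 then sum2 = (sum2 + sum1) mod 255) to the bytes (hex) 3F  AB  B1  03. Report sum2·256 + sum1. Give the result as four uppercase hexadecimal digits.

Running sums (mod 255):
  after byte 0 (3F): sum1=63, sum2=63
  after byte 1 (AB): sum1=234, sum2=42
  after byte 2 (B1): sum1=156, sum2=198
  after byte 3 (03): sum1=159, sum2=102
Checksum = sum2·256 + sum1 = 102·256 + 159 = 26271 = 0x669F.

669F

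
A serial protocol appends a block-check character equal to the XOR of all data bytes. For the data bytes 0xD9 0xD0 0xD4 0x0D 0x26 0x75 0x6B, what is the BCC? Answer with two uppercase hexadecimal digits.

E8

XOR the bytes together:
  start with 0xD9
  0xD9 ⊕ 0xD0 = 0x09
  0x09 ⊕ 0xD4 = 0xDD
  0xDD ⊕ 0x0D = 0xD0
  0xD0 ⊕ 0x26 = 0xF6
  0xF6 ⊕ 0x75 = 0x83
  0x83 ⊕ 0x6B = 0xE8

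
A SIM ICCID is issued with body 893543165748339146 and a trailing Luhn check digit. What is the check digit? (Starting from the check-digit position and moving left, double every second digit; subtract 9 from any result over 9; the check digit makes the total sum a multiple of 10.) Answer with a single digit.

Partial digits right→left: 6 4 1 9 3 3 8 4 7 5 6 1 3 4 5 3 9 8
Double every second digit counting from the check-digit position (so the 1st, 3rd, 5th, ... of the partial from the right).
  doubled (with −9 where >9): 3 2 6 7 5 3 6 1 9 → sum 42
  kept as-is: 4 9 3 4 5 1 4 3 8 → sum 41
Total = 42 + 41 = 83.
Check digit = (10 − (83 mod 10)) mod 10 = 7.

7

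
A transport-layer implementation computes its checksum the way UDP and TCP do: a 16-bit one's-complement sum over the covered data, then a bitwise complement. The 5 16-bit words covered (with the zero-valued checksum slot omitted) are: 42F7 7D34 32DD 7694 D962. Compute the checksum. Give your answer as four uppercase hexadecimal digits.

One's-complement addition (fold any carry out of bit 15 back into bit 0):
  0x42F7 + 0x7D34 = 0x0C02B
  0xC02B + 0x32DD = 0x0F308
  0xF308 + 0x7694 = 0x1699C → wrap carry → 0x699D
  0x699D + 0xD962 = 0x142FF → wrap carry → 0x4300
One's-complement sum = 0x4300.
Checksum = ~0x4300 & 0xFFFF = 0xBCFF.

BCFF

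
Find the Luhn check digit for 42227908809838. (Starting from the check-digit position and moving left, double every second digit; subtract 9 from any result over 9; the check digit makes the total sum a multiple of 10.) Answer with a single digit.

9

Partial digits right→left: 8 3 8 9 0 8 8 0 9 7 2 2 2 4
Double every second digit counting from the check-digit position (so the 1st, 3rd, 5th, ... of the partial from the right).
  doubled (with −9 where >9): 7 7 0 7 9 4 4 → sum 38
  kept as-is: 3 9 8 0 7 2 4 → sum 33
Total = 38 + 33 = 71.
Check digit = (10 − (71 mod 10)) mod 10 = 9.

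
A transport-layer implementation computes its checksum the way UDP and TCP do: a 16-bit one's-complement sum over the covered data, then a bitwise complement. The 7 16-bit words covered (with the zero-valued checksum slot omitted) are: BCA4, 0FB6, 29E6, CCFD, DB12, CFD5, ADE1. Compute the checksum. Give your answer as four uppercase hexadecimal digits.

One's-complement addition (fold any carry out of bit 15 back into bit 0):
  0xBCA4 + 0x0FB6 = 0x0CC5A
  0xCC5A + 0x29E6 = 0x0F640
  0xF640 + 0xCCFD = 0x1C33D → wrap carry → 0xC33E
  0xC33E + 0xDB12 = 0x19E50 → wrap carry → 0x9E51
  0x9E51 + 0xCFD5 = 0x16E26 → wrap carry → 0x6E27
  0x6E27 + 0xADE1 = 0x11C08 → wrap carry → 0x1C09
One's-complement sum = 0x1C09.
Checksum = ~0x1C09 & 0xFFFF = 0xE3F6.

E3F6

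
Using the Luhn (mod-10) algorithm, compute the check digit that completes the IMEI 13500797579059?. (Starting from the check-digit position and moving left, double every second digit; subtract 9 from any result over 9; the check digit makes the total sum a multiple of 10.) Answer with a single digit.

6

Partial digits right→left: 9 5 0 9 7 5 7 9 7 0 0 5 3 1
Double every second digit counting from the check-digit position (so the 1st, 3rd, 5th, ... of the partial from the right).
  doubled (with −9 where >9): 9 0 5 5 5 0 6 → sum 30
  kept as-is: 5 9 5 9 0 5 1 → sum 34
Total = 30 + 34 = 64.
Check digit = (10 − (64 mod 10)) mod 10 = 6.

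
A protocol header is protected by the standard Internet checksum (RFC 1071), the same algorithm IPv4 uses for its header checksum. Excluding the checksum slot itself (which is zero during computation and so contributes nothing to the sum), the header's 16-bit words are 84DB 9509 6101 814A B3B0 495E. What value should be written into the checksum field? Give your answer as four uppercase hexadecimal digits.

06C0

One's-complement addition (fold any carry out of bit 15 back into bit 0):
  0x84DB + 0x9509 = 0x119E4 → wrap carry → 0x19E5
  0x19E5 + 0x6101 = 0x07AE6
  0x7AE6 + 0x814A = 0x0FC30
  0xFC30 + 0xB3B0 = 0x1AFE0 → wrap carry → 0xAFE1
  0xAFE1 + 0x495E = 0x0F93F
One's-complement sum = 0xF93F.
Checksum = ~0xF93F & 0xFFFF = 0x06C0.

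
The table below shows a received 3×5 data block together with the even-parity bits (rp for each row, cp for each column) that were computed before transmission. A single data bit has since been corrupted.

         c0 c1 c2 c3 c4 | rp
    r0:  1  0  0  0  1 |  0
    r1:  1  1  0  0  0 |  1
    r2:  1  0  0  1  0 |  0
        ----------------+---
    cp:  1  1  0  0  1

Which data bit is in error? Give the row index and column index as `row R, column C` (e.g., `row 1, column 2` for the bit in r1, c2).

Recompute each row's even parity and compare to rp:
  r0: data parity 0, sent rp 0 → ok
  r1: data parity 0, sent rp 1 → mismatch
  r2: data parity 0, sent rp 0 → ok
Recompute each column's even parity and compare to cp:
  c0: data parity 1, sent cp 1 → ok
  c1: data parity 1, sent cp 1 → ok
  c2: data parity 0, sent cp 0 → ok
  c3: data parity 1, sent cp 0 → mismatch
  c4: data parity 1, sent cp 1 → ok
Exactly one row (r1) and one column (c3) fail → the flipped bit is at their intersection.

row 1, column 3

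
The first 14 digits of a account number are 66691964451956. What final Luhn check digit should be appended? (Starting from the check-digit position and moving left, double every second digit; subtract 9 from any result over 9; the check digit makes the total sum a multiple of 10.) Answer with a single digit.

9

Partial digits right→left: 6 5 9 1 5 4 4 6 9 1 9 6 6 6
Double every second digit counting from the check-digit position (so the 1st, 3rd, 5th, ... of the partial from the right).
  doubled (with −9 where >9): 3 9 1 8 9 9 3 → sum 42
  kept as-is: 5 1 4 6 1 6 6 → sum 29
Total = 42 + 29 = 71.
Check digit = (10 − (71 mod 10)) mod 10 = 9.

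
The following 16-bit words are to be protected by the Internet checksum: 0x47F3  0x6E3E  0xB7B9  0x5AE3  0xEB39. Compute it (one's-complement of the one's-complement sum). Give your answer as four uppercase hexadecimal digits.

One's-complement addition (fold any carry out of bit 15 back into bit 0):
  0x47F3 + 0x6E3E = 0x0B631
  0xB631 + 0xB7B9 = 0x16DEA → wrap carry → 0x6DEB
  0x6DEB + 0x5AE3 = 0x0C8CE
  0xC8CE + 0xEB39 = 0x1B407 → wrap carry → 0xB408
One's-complement sum = 0xB408.
Checksum = ~0xB408 & 0xFFFF = 0x4BF7.

4BF7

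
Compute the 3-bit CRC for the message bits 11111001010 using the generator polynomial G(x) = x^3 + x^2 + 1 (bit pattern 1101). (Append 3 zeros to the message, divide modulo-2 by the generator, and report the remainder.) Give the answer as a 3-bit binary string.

Append 3 zeros: 11111001010000. Divide by 1101 (XOR where the leading bit is 1):
  pos 0: 1111 XOR 1101 = 0010
  pos 2: 1010 XOR 1101 = 0111
  pos 3: 1110 XOR 1101 = 0011
  pos 5: 1110 XOR 1101 = 0011
  pos 7: 1110 XOR 1101 = 0011
  pos 9: 1100 XOR 1101 = 0001
Remainder (last 3 bits) = 010. This is the CRC / FCS.

010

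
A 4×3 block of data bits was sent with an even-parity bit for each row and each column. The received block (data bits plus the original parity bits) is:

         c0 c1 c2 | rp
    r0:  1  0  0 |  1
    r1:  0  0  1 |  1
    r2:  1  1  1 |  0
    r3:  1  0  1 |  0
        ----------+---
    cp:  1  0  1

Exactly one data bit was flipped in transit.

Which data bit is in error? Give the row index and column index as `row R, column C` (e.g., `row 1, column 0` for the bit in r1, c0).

row 2, column 1

Recompute each row's even parity and compare to rp:
  r0: data parity 1, sent rp 1 → ok
  r1: data parity 1, sent rp 1 → ok
  r2: data parity 1, sent rp 0 → mismatch
  r3: data parity 0, sent rp 0 → ok
Recompute each column's even parity and compare to cp:
  c0: data parity 1, sent cp 1 → ok
  c1: data parity 1, sent cp 0 → mismatch
  c2: data parity 1, sent cp 1 → ok
Exactly one row (r2) and one column (c1) fail → the flipped bit is at their intersection.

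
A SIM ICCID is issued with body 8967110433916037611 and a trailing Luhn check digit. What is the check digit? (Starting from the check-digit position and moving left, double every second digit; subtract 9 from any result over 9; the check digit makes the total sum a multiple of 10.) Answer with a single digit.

Partial digits right→left: 1 1 6 7 3 0 6 1 9 3 3 4 0 1 1 7 6 9 8
Double every second digit counting from the check-digit position (so the 1st, 3rd, 5th, ... of the partial from the right).
  doubled (with −9 where >9): 2 3 6 3 9 6 0 2 3 7 → sum 41
  kept as-is: 1 7 0 1 3 4 1 7 9 → sum 33
Total = 41 + 33 = 74.
Check digit = (10 − (74 mod 10)) mod 10 = 6.

6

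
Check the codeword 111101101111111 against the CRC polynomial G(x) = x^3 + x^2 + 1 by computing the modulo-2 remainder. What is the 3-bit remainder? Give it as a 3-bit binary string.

101

Modulo-2 division of 111101101111111 by 1101:
  pos 0: 1111 XOR 1101 = 0010
  pos 2: 1001 XOR 1101 = 0100
  pos 3: 1001 XOR 1101 = 0100
  pos 4: 1000 XOR 1101 = 0101
  pos 5: 1011 XOR 1101 = 0110
  pos 6: 1101 XOR 1101 = 0000
  pos 10: 1111 XOR 1101 = 0010
Remainder = 101 (nonzero — an error is detected).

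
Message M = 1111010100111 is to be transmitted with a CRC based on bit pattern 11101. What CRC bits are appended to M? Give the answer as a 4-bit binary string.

Append 4 zeros: 11110101001110000. Divide by 11101 (XOR where the leading bit is 1):
  pos 0: 11110 XOR 11101 = 00011
  pos 3: 11101 XOR 11101 = 00000
  pos 10: 11100 XOR 11101 = 00001
Remainder (last 4 bits) = 0100. This is the CRC / FCS.

0100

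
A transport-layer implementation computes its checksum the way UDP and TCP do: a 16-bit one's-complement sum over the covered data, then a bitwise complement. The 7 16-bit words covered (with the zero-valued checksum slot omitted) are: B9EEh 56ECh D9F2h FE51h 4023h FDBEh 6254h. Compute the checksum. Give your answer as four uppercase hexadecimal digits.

One's-complement addition (fold any carry out of bit 15 back into bit 0):
  0xB9EE + 0x56EC = 0x110DA → wrap carry → 0x10DB
  0x10DB + 0xD9F2 = 0x0EACD
  0xEACD + 0xFE51 = 0x1E91E → wrap carry → 0xE91F
  0xE91F + 0x4023 = 0x12942 → wrap carry → 0x2943
  0x2943 + 0xFDBE = 0x12701 → wrap carry → 0x2702
  0x2702 + 0x6254 = 0x08956
One's-complement sum = 0x8956.
Checksum = ~0x8956 & 0xFFFF = 0x76A9.

76A9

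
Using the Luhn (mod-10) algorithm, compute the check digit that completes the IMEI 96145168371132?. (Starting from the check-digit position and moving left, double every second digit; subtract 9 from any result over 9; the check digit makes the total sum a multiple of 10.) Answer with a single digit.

1

Partial digits right→left: 2 3 1 1 7 3 8 6 1 5 4 1 6 9
Double every second digit counting from the check-digit position (so the 1st, 3rd, 5th, ... of the partial from the right).
  doubled (with −9 where >9): 4 2 5 7 2 8 3 → sum 31
  kept as-is: 3 1 3 6 5 1 9 → sum 28
Total = 31 + 28 = 59.
Check digit = (10 − (59 mod 10)) mod 10 = 1.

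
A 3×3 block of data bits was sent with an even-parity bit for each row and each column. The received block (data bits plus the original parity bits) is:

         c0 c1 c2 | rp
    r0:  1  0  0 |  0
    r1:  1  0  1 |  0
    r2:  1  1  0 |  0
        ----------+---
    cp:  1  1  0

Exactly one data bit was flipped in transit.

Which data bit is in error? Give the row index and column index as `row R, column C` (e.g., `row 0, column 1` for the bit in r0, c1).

row 0, column 2

Recompute each row's even parity and compare to rp:
  r0: data parity 1, sent rp 0 → mismatch
  r1: data parity 0, sent rp 0 → ok
  r2: data parity 0, sent rp 0 → ok
Recompute each column's even parity and compare to cp:
  c0: data parity 1, sent cp 1 → ok
  c1: data parity 1, sent cp 1 → ok
  c2: data parity 1, sent cp 0 → mismatch
Exactly one row (r0) and one column (c2) fail → the flipped bit is at their intersection.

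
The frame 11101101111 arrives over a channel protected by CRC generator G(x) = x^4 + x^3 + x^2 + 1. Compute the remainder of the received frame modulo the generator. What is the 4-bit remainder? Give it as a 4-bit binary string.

1000

Modulo-2 division of 11101101111 by 11101:
  pos 0: 11101 XOR 11101 = 00000
  pos 5: 10111 XOR 11101 = 01010
  pos 6: 10101 XOR 11101 = 01000
Remainder = 1000 (nonzero — an error is detected).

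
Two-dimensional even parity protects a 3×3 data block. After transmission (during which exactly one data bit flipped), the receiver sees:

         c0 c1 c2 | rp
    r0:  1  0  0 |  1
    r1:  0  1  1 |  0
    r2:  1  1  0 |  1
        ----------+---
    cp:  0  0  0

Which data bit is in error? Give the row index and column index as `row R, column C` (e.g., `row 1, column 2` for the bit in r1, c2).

Recompute each row's even parity and compare to rp:
  r0: data parity 1, sent rp 1 → ok
  r1: data parity 0, sent rp 0 → ok
  r2: data parity 0, sent rp 1 → mismatch
Recompute each column's even parity and compare to cp:
  c0: data parity 0, sent cp 0 → ok
  c1: data parity 0, sent cp 0 → ok
  c2: data parity 1, sent cp 0 → mismatch
Exactly one row (r2) and one column (c2) fail → the flipped bit is at their intersection.

row 2, column 2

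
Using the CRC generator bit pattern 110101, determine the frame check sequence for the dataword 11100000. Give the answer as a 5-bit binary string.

10101

Append 5 zeros: 1110000000000. Divide by 110101 (XOR where the leading bit is 1):
  pos 0: 111000 XOR 110101 = 001101
  pos 2: 110100 XOR 110101 = 000001
  pos 7: 100000 XOR 110101 = 010101
Remainder (last 5 bits) = 10101. This is the CRC / FCS.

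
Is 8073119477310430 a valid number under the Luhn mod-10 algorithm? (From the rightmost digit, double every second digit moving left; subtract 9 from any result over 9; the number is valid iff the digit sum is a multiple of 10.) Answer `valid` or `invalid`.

From the right, keep odd positions and double even positions (subtract 9 from any doubled value over 9):
  doubled (positions 2,4,...): 6 0 6 5 9 2 5 7 → sum 40
  kept (positions 1,3,...): 0 4 1 7 4 1 3 0 → sum 20
Total = 60.
60 mod 10 = 0, so the number is valid.

valid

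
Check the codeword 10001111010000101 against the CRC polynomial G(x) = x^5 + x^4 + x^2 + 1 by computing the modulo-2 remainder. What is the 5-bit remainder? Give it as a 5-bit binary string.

Modulo-2 division of 10001111010000101 by 110101:
  pos 0: 100011 XOR 110101 = 010110
  pos 1: 101101 XOR 110101 = 011000
  pos 2: 110001 XOR 110101 = 000100
  pos 5: 100010 XOR 110101 = 010111
  pos 6: 101110 XOR 110101 = 011011
  pos 7: 110110 XOR 110101 = 000011
  pos 11: 110101 XOR 110101 = 000000
Remainder = 00000 (zero — the frame passes the CRC check).

00000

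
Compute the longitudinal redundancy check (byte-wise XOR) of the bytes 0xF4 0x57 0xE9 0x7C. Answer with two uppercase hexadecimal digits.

XOR the bytes together:
  start with 0xF4
  0xF4 ⊕ 0x57 = 0xA3
  0xA3 ⊕ 0xE9 = 0x4A
  0x4A ⊕ 0x7C = 0x36

36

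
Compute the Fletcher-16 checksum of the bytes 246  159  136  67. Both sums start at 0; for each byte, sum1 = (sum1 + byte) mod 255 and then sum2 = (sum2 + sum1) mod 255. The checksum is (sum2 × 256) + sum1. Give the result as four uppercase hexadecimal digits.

0F62

Running sums (mod 255):
  after byte 0 (246): sum1=246, sum2=246
  after byte 1 (159): sum1=150, sum2=141
  after byte 2 (136): sum1=31, sum2=172
  after byte 3 (67): sum1=98, sum2=15
Checksum = sum2·256 + sum1 = 15·256 + 98 = 3938 = 0x0F62.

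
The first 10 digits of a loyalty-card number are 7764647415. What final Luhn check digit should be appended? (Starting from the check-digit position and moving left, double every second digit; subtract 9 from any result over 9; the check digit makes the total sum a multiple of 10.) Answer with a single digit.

Partial digits right→left: 5 1 4 7 4 6 4 6 7 7
Double every second digit counting from the check-digit position (so the 1st, 3rd, 5th, ... of the partial from the right).
  doubled (with −9 where >9): 1 8 8 8 5 → sum 30
  kept as-is: 1 7 6 6 7 → sum 27
Total = 30 + 27 = 57.
Check digit = (10 − (57 mod 10)) mod 10 = 3.

3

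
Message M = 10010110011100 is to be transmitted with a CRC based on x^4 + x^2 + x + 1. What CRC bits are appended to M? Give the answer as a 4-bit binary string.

Append 4 zeros: 100101100111000000. Divide by 10111 (XOR where the leading bit is 1):
  pos 0: 10010 XOR 10111 = 00101
  pos 2: 10111 XOR 10111 = 00000
  pos 9: 11100 XOR 10111 = 01011
  pos 10: 10110 XOR 10111 = 00001
Remainder (last 4 bits) = 1000. This is the CRC / FCS.

1000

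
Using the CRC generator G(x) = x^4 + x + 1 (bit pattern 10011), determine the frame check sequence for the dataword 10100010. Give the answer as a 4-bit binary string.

0010

Append 4 zeros: 101000100000. Divide by 10011 (XOR where the leading bit is 1):
  pos 0: 10100 XOR 10011 = 00111
  pos 2: 11101 XOR 10011 = 01110
  pos 3: 11100 XOR 10011 = 01111
  pos 4: 11110 XOR 10011 = 01101
  pos 5: 11010 XOR 10011 = 01001
  pos 6: 10010 XOR 10011 = 00001
Remainder (last 4 bits) = 0010. This is the CRC / FCS.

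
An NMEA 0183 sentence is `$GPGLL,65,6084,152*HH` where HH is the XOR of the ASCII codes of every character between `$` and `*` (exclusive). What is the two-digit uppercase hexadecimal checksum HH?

XOR the ASCII codes of the payload characters:
  'G' = 0x47 → acc = 0x47
  'P' = 0x50 → acc = 0x17
  'G' = 0x47 → acc = 0x50
  'L' = 0x4C → acc = 0x1C
  'L' = 0x4C → acc = 0x50
  ',' = 0x2C → acc = 0x7C
  '6' = 0x36 → acc = 0x4A
  '5' = 0x35 → acc = 0x7F
  ',' = 0x2C → acc = 0x53
  '6' = 0x36 → acc = 0x65
  '0' = 0x30 → acc = 0x55
  '8' = 0x38 → acc = 0x6D
  '4' = 0x34 → acc = 0x59
  ',' = 0x2C → acc = 0x75
  '1' = 0x31 → acc = 0x44
  '5' = 0x35 → acc = 0x71
  '2' = 0x32 → acc = 0x43
Checksum = 0x43.

43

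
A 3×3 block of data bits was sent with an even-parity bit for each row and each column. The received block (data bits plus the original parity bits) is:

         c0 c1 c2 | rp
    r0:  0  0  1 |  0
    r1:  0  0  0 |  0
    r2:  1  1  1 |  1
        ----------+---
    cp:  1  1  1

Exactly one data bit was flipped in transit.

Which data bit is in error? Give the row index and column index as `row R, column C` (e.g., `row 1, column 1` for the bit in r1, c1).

Recompute each row's even parity and compare to rp:
  r0: data parity 1, sent rp 0 → mismatch
  r1: data parity 0, sent rp 0 → ok
  r2: data parity 1, sent rp 1 → ok
Recompute each column's even parity and compare to cp:
  c0: data parity 1, sent cp 1 → ok
  c1: data parity 1, sent cp 1 → ok
  c2: data parity 0, sent cp 1 → mismatch
Exactly one row (r0) and one column (c2) fail → the flipped bit is at their intersection.

row 0, column 2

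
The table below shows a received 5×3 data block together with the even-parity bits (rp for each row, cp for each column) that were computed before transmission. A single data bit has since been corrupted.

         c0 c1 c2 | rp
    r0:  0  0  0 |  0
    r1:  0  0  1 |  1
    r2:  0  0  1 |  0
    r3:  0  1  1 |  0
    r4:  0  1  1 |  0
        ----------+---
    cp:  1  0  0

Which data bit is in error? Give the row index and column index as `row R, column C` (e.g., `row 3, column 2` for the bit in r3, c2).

row 2, column 0

Recompute each row's even parity and compare to rp:
  r0: data parity 0, sent rp 0 → ok
  r1: data parity 1, sent rp 1 → ok
  r2: data parity 1, sent rp 0 → mismatch
  r3: data parity 0, sent rp 0 → ok
  r4: data parity 0, sent rp 0 → ok
Recompute each column's even parity and compare to cp:
  c0: data parity 0, sent cp 1 → mismatch
  c1: data parity 0, sent cp 0 → ok
  c2: data parity 0, sent cp 0 → ok
Exactly one row (r2) and one column (c0) fail → the flipped bit is at their intersection.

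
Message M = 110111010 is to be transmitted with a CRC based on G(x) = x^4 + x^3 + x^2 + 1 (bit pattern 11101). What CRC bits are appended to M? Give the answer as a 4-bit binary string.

1010

Append 4 zeros: 1101110100000. Divide by 11101 (XOR where the leading bit is 1):
  pos 0: 11011 XOR 11101 = 00110
  pos 2: 11010 XOR 11101 = 00111
  pos 4: 11110 XOR 11101 = 00011
  pos 7: 11000 XOR 11101 = 00101
Remainder (last 4 bits) = 1010. This is the CRC / FCS.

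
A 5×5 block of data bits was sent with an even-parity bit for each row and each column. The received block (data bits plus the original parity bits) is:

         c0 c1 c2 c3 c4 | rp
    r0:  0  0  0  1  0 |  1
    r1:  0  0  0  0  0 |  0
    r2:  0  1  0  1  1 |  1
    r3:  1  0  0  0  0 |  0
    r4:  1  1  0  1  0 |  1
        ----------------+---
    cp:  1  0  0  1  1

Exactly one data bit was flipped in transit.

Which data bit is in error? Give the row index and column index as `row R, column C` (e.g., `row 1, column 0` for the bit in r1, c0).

row 3, column 0

Recompute each row's even parity and compare to rp:
  r0: data parity 1, sent rp 1 → ok
  r1: data parity 0, sent rp 0 → ok
  r2: data parity 1, sent rp 1 → ok
  r3: data parity 1, sent rp 0 → mismatch
  r4: data parity 1, sent rp 1 → ok
Recompute each column's even parity and compare to cp:
  c0: data parity 0, sent cp 1 → mismatch
  c1: data parity 0, sent cp 0 → ok
  c2: data parity 0, sent cp 0 → ok
  c3: data parity 1, sent cp 1 → ok
  c4: data parity 1, sent cp 1 → ok
Exactly one row (r3) and one column (c0) fail → the flipped bit is at their intersection.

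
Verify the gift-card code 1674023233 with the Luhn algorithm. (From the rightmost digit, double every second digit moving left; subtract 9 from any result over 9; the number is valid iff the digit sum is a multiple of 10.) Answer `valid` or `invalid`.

From the right, keep odd positions and double even positions (subtract 9 from any doubled value over 9):
  doubled (positions 2,4,...): 6 6 0 5 2 → sum 19
  kept (positions 1,3,...): 3 2 2 4 6 → sum 17
Total = 36.
36 mod 10 = 6, so the number is invalid.

invalid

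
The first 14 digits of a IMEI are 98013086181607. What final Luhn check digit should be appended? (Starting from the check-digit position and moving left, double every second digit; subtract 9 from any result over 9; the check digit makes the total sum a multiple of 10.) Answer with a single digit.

1

Partial digits right→left: 7 0 6 1 8 1 6 8 0 3 1 0 8 9
Double every second digit counting from the check-digit position (so the 1st, 3rd, 5th, ... of the partial from the right).
  doubled (with −9 where >9): 5 3 7 3 0 2 7 → sum 27
  kept as-is: 0 1 1 8 3 0 9 → sum 22
Total = 27 + 22 = 49.
Check digit = (10 − (49 mod 10)) mod 10 = 1.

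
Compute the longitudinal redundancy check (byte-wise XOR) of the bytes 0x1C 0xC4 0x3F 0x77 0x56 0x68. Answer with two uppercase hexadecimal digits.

XOR the bytes together:
  start with 0x1C
  0x1C ⊕ 0xC4 = 0xD8
  0xD8 ⊕ 0x3F = 0xE7
  0xE7 ⊕ 0x77 = 0x90
  0x90 ⊕ 0x56 = 0xC6
  0xC6 ⊕ 0x68 = 0xAE

AE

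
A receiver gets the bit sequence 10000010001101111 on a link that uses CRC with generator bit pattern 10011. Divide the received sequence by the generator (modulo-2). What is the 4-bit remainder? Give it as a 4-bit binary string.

Modulo-2 division of 10000010001101111 by 10011:
  pos 0: 10000 XOR 10011 = 00011
  pos 3: 11010 XOR 10011 = 01001
  pos 4: 10010 XOR 10011 = 00001
  pos 8: 10110 XOR 10011 = 00101
  pos 10: 10111 XOR 10011 = 00100
  pos 12: 10011 XOR 10011 = 00000
Remainder = 0000 (zero — the frame passes the CRC check).

0000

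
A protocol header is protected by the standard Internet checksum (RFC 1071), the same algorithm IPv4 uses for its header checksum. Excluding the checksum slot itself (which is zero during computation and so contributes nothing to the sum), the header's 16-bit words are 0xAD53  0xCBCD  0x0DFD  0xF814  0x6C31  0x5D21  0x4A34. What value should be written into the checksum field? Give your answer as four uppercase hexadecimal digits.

6D45

One's-complement addition (fold any carry out of bit 15 back into bit 0):
  0xAD53 + 0xCBCD = 0x17920 → wrap carry → 0x7921
  0x7921 + 0x0DFD = 0x0871E
  0x871E + 0xF814 = 0x17F32 → wrap carry → 0x7F33
  0x7F33 + 0x6C31 = 0x0EB64
  0xEB64 + 0x5D21 = 0x14885 → wrap carry → 0x4886
  0x4886 + 0x4A34 = 0x092BA
One's-complement sum = 0x92BA.
Checksum = ~0x92BA & 0xFFFF = 0x6D45.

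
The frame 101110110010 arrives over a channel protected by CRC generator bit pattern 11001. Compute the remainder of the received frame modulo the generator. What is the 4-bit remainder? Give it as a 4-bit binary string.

Modulo-2 division of 101110110010 by 11001:
  pos 0: 10111 XOR 11001 = 01110
  pos 1: 11100 XOR 11001 = 00101
  pos 3: 10111 XOR 11001 = 01110
  pos 4: 11100 XOR 11001 = 00101
  pos 6: 10101 XOR 11001 = 01100
  pos 7: 11000 XOR 11001 = 00001
Remainder = 0001 (nonzero — an error is detected).

0001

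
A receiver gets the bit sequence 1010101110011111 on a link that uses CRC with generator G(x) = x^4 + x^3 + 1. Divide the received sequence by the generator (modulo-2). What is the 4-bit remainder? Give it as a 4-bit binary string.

0000

Modulo-2 division of 1010101110011111 by 11001:
  pos 0: 10101 XOR 11001 = 01100
  pos 1: 11000 XOR 11001 = 00001
  pos 5: 11110 XOR 11001 = 00111
  pos 7: 11101 XOR 11001 = 00100
  pos 9: 10011 XOR 11001 = 01010
  pos 10: 10101 XOR 11001 = 01100
  pos 11: 11001 XOR 11001 = 00000
Remainder = 0000 (zero — the frame passes the CRC check).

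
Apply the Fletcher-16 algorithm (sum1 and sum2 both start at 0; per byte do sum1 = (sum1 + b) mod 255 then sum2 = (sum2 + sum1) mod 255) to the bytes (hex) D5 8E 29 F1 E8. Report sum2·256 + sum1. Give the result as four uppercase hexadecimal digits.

AF68

Running sums (mod 255):
  after byte 0 (D5): sum1=213, sum2=213
  after byte 1 (8E): sum1=100, sum2=58
  after byte 2 (29): sum1=141, sum2=199
  after byte 3 (F1): sum1=127, sum2=71
  after byte 4 (E8): sum1=104, sum2=175
Checksum = sum2·256 + sum1 = 175·256 + 104 = 44904 = 0xAF68.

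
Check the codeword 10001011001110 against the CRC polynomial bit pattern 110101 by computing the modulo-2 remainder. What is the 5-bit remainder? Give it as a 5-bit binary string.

01110

Modulo-2 division of 10001011001110 by 110101:
  pos 0: 100010 XOR 110101 = 010111
  pos 1: 101111 XOR 110101 = 011010
  pos 2: 110101 XOR 110101 = 000000
Remainder = 01110 (nonzero — an error is detected).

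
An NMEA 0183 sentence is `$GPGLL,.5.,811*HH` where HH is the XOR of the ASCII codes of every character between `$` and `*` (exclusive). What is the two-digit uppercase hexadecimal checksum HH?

XOR the ASCII codes of the payload characters:
  'G' = 0x47 → acc = 0x47
  'P' = 0x50 → acc = 0x17
  'G' = 0x47 → acc = 0x50
  'L' = 0x4C → acc = 0x1C
  'L' = 0x4C → acc = 0x50
  ',' = 0x2C → acc = 0x7C
  '.' = 0x2E → acc = 0x52
  '5' = 0x35 → acc = 0x67
  '.' = 0x2E → acc = 0x49
  ',' = 0x2C → acc = 0x65
  '8' = 0x38 → acc = 0x5D
  '1' = 0x31 → acc = 0x6C
  '1' = 0x31 → acc = 0x5D
Checksum = 0x5D.

5D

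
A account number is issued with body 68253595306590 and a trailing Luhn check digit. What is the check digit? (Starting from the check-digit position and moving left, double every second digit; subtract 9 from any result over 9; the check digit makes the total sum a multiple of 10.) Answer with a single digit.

1

Partial digits right→left: 0 9 5 6 0 3 5 9 5 3 5 2 8 6
Double every second digit counting from the check-digit position (so the 1st, 3rd, 5th, ... of the partial from the right).
  doubled (with −9 where >9): 0 1 0 1 1 1 7 → sum 11
  kept as-is: 9 6 3 9 3 2 6 → sum 38
Total = 11 + 38 = 49.
Check digit = (10 − (49 mod 10)) mod 10 = 1.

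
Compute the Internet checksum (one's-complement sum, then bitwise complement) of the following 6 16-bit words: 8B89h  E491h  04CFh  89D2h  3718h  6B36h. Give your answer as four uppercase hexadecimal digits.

5EF4

One's-complement addition (fold any carry out of bit 15 back into bit 0):
  0x8B89 + 0xE491 = 0x1701A → wrap carry → 0x701B
  0x701B + 0x04CF = 0x074EA
  0x74EA + 0x89D2 = 0x0FEBC
  0xFEBC + 0x3718 = 0x135D4 → wrap carry → 0x35D5
  0x35D5 + 0x6B36 = 0x0A10B
One's-complement sum = 0xA10B.
Checksum = ~0xA10B & 0xFFFF = 0x5EF4.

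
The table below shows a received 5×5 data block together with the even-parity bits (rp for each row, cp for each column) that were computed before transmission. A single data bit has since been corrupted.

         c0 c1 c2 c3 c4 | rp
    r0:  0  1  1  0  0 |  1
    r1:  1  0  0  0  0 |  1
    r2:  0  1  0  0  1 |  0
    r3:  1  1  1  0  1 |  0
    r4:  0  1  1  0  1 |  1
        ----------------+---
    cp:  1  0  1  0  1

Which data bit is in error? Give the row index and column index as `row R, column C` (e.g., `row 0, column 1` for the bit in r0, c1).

row 0, column 0

Recompute each row's even parity and compare to rp:
  r0: data parity 0, sent rp 1 → mismatch
  r1: data parity 1, sent rp 1 → ok
  r2: data parity 0, sent rp 0 → ok
  r3: data parity 0, sent rp 0 → ok
  r4: data parity 1, sent rp 1 → ok
Recompute each column's even parity and compare to cp:
  c0: data parity 0, sent cp 1 → mismatch
  c1: data parity 0, sent cp 0 → ok
  c2: data parity 1, sent cp 1 → ok
  c3: data parity 0, sent cp 0 → ok
  c4: data parity 1, sent cp 1 → ok
Exactly one row (r0) and one column (c0) fail → the flipped bit is at their intersection.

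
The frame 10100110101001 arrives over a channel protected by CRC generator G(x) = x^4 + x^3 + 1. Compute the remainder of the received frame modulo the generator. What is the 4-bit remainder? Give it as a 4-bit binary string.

0000

Modulo-2 division of 10100110101001 by 11001:
  pos 0: 10100 XOR 11001 = 01101
  pos 1: 11011 XOR 11001 = 00010
  pos 4: 10101 XOR 11001 = 01100
  pos 5: 11000 XOR 11001 = 00001
  pos 9: 11001 XOR 11001 = 00000
Remainder = 0000 (zero — the frame passes the CRC check).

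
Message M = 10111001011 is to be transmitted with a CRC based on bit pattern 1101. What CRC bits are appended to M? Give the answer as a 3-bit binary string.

100

Append 3 zeros: 10111001011000. Divide by 1101 (XOR where the leading bit is 1):
  pos 0: 1011 XOR 1101 = 0110
  pos 1: 1101 XOR 1101 = 0000
  pos 7: 1011 XOR 1101 = 0110
  pos 8: 1100 XOR 1101 = 0001
Remainder (last 3 bits) = 100. This is the CRC / FCS.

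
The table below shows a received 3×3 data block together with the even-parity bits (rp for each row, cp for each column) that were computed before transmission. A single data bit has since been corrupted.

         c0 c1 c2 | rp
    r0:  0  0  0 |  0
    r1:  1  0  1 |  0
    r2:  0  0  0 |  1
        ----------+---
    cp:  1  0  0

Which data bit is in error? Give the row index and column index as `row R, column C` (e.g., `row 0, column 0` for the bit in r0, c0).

row 2, column 2

Recompute each row's even parity and compare to rp:
  r0: data parity 0, sent rp 0 → ok
  r1: data parity 0, sent rp 0 → ok
  r2: data parity 0, sent rp 1 → mismatch
Recompute each column's even parity and compare to cp:
  c0: data parity 1, sent cp 1 → ok
  c1: data parity 0, sent cp 0 → ok
  c2: data parity 1, sent cp 0 → mismatch
Exactly one row (r2) and one column (c2) fail → the flipped bit is at their intersection.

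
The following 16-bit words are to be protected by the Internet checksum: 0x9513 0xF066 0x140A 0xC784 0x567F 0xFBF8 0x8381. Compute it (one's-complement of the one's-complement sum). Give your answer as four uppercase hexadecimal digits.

C8FC

One's-complement addition (fold any carry out of bit 15 back into bit 0):
  0x9513 + 0xF066 = 0x18579 → wrap carry → 0x857A
  0x857A + 0x140A = 0x09984
  0x9984 + 0xC784 = 0x16108 → wrap carry → 0x6109
  0x6109 + 0x567F = 0x0B788
  0xB788 + 0xFBF8 = 0x1B380 → wrap carry → 0xB381
  0xB381 + 0x8381 = 0x13702 → wrap carry → 0x3703
One's-complement sum = 0x3703.
Checksum = ~0x3703 & 0xFFFF = 0xC8FC.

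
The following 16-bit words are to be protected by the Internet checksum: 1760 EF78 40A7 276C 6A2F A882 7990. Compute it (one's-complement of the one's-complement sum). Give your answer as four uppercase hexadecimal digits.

One's-complement addition (fold any carry out of bit 15 back into bit 0):
  0x1760 + 0xEF78 = 0x106D8 → wrap carry → 0x06D9
  0x06D9 + 0x40A7 = 0x04780
  0x4780 + 0x276C = 0x06EEC
  0x6EEC + 0x6A2F = 0x0D91B
  0xD91B + 0xA882 = 0x1819D → wrap carry → 0x819E
  0x819E + 0x7990 = 0x0FB2E
One's-complement sum = 0xFB2E.
Checksum = ~0xFB2E & 0xFFFF = 0x04D1.

04D1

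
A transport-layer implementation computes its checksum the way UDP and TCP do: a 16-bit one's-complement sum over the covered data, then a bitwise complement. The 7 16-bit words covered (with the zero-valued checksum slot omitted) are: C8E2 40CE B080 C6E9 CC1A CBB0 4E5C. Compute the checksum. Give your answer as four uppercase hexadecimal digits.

One's-complement addition (fold any carry out of bit 15 back into bit 0):
  0xC8E2 + 0x40CE = 0x109B0 → wrap carry → 0x09B1
  0x09B1 + 0xB080 = 0x0BA31
  0xBA31 + 0xC6E9 = 0x1811A → wrap carry → 0x811B
  0x811B + 0xCC1A = 0x14D35 → wrap carry → 0x4D36
  0x4D36 + 0xCBB0 = 0x118E6 → wrap carry → 0x18E7
  0x18E7 + 0x4E5C = 0x06743
One's-complement sum = 0x6743.
Checksum = ~0x6743 & 0xFFFF = 0x98BC.

98BC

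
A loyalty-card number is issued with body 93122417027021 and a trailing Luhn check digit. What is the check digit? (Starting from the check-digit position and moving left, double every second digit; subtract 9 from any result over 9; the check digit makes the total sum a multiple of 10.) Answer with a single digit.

9

Partial digits right→left: 1 2 0 7 2 0 7 1 4 2 2 1 3 9
Double every second digit counting from the check-digit position (so the 1st, 3rd, 5th, ... of the partial from the right).
  doubled (with −9 where >9): 2 0 4 5 8 4 6 → sum 29
  kept as-is: 2 7 0 1 2 1 9 → sum 22
Total = 29 + 22 = 51.
Check digit = (10 − (51 mod 10)) mod 10 = 9.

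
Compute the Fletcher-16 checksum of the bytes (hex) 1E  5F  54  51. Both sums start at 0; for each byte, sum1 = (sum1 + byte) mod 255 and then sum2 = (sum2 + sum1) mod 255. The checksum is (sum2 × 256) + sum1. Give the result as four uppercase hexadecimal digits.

9023

Running sums (mod 255):
  after byte 0 (1E): sum1=30, sum2=30
  after byte 1 (5F): sum1=125, sum2=155
  after byte 2 (54): sum1=209, sum2=109
  after byte 3 (51): sum1=35, sum2=144
Checksum = sum2·256 + sum1 = 144·256 + 35 = 36899 = 0x9023.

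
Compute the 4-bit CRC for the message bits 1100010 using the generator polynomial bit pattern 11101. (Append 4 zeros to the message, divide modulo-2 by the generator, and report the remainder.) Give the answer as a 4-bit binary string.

1011

Append 4 zeros: 11000100000. Divide by 11101 (XOR where the leading bit is 1):
  pos 0: 11000 XOR 11101 = 00101
  pos 2: 10110 XOR 11101 = 01011
  pos 3: 10110 XOR 11101 = 01011
  pos 4: 10110 XOR 11101 = 01011
  pos 5: 10110 XOR 11101 = 01011
  pos 6: 10110 XOR 11101 = 01011
Remainder (last 4 bits) = 1011. This is the CRC / FCS.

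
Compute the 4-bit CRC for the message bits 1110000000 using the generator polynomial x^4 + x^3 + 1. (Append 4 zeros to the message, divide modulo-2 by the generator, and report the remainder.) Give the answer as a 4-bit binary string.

Append 4 zeros: 11100000000000. Divide by 11001 (XOR where the leading bit is 1):
  pos 0: 11100 XOR 11001 = 00101
  pos 2: 10100 XOR 11001 = 01101
  pos 3: 11010 XOR 11001 = 00011
  pos 6: 11000 XOR 11001 = 00001
Remainder (last 4 bits) = 1000. This is the CRC / FCS.

1000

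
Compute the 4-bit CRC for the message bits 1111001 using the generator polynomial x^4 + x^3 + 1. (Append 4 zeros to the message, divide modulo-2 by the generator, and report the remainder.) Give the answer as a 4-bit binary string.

Append 4 zeros: 11110010000. Divide by 11001 (XOR where the leading bit is 1):
  pos 0: 11110 XOR 11001 = 00111
  pos 2: 11101 XOR 11001 = 00100
  pos 4: 10000 XOR 11001 = 01001
  pos 5: 10010 XOR 11001 = 01011
  pos 6: 10110 XOR 11001 = 01111
Remainder (last 4 bits) = 1111. This is the CRC / FCS.

1111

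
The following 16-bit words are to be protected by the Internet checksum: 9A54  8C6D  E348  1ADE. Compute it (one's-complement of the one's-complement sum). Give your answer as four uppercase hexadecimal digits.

DB16

One's-complement addition (fold any carry out of bit 15 back into bit 0):
  0x9A54 + 0x8C6D = 0x126C1 → wrap carry → 0x26C2
  0x26C2 + 0xE348 = 0x10A0A → wrap carry → 0x0A0B
  0x0A0B + 0x1ADE = 0x024E9
One's-complement sum = 0x24E9.
Checksum = ~0x24E9 & 0xFFFF = 0xDB16.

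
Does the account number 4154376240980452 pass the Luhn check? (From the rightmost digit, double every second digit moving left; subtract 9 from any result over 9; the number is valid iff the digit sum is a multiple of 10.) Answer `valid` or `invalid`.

invalid

From the right, keep odd positions and double even positions (subtract 9 from any doubled value over 9):
  doubled (positions 2,4,...): 1 0 9 8 3 6 1 8 → sum 36
  kept (positions 1,3,...): 2 4 8 0 2 7 4 1 → sum 28
Total = 64.
64 mod 10 = 4, so the number is invalid.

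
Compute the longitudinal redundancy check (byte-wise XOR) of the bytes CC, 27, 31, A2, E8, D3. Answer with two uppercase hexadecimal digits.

43

XOR the bytes together:
  start with 0xCC
  0xCC ⊕ 0x27 = 0xEB
  0xEB ⊕ 0x31 = 0xDA
  0xDA ⊕ 0xA2 = 0x78
  0x78 ⊕ 0xE8 = 0x90
  0x90 ⊕ 0xD3 = 0x43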